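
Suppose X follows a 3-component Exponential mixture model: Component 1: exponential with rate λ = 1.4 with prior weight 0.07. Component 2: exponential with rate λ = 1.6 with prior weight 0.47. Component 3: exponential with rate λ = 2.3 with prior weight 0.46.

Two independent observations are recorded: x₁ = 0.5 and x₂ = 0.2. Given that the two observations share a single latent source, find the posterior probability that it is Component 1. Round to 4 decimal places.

0.0553

Apply Bayes' rule: the posterior for each component is proportional to its prior times its likelihood at x.
Since both observations come from the same component, the likelihood for component k is f_k(x₁)·f_k(x₂).
  p_1 = [1.4·e^(−1.4·0.5) = 1.4·e^(−0.7000) = 0.695219] × [1.0581] = 0.73561
  p_2 = [1.6·e^(−1.6·0.5) = 1.6·e^(−0.8000) = 0.718926] × [1.16184] = 0.835276
  p_3 = [2.3·e^(−2.3·0.5) = 2.3·e^(−1.1500) = 0.728265] × [1.45195] = 1.05741
Prior × likelihood for each component:
  w_1·p_1 = 0.07 × 0.73561 = 0.0514927
  w_2·p_2 = 0.47 × 0.835276 = 0.39258
  w_3·p_3 = 0.46 × 1.05741 = 0.486407
Marginal: 0.0514927 + 0.39258 + 0.486407 = 0.930479
P(Component 1 | x₁,x₂) ≈ 0.0553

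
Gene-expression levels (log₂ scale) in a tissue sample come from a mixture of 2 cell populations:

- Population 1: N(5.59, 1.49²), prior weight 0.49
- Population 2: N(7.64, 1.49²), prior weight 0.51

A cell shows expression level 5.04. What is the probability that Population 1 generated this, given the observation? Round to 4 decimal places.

0.8044

P(component k | x) = w_k·f_k(x) / marginal(x), where marginal(x) = Σ_j w_j·f_j(x).
Component likelihoods at x = 5.04:
  L_1 = 0.250113
  L_2 = 0.0584158
Multiply by the mixture weights:
  w_1·L_1 = 0.49 × 0.250113 = 0.122555
  w_2·L_2 = 0.51 × 0.0584158 = 0.0297921
Sum: 0.122555 + 0.0297921 = 0.152347
Responsibility of Population 1: 0.122555 / 0.152347 ≈ 0.8044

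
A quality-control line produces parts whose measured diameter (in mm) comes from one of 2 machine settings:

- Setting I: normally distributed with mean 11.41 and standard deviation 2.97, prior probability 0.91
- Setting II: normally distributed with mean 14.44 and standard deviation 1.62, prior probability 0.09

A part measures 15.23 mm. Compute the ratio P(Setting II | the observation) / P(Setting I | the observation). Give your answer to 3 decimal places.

The posterior odds equal the prior odds times the likelihood ratio: (P(Z=i)/P(Z=j))·(f_i(x)/f_j(x)).
Evaluate each component's likelihood at the observed value:
  p_I = (1/(2.97·√(2π)))·exp(−(15.23−11.41)²/(2·2.97²)) = 0.134324·exp(-0.82715) = 0.0587391
  p_II = (1/(1.62·√(2π)))·exp(−(15.23−14.44)²/(2·1.62²)) = 0.246261·exp(-0.11890) = 0.218653
Posterior odds = (P(Z=II)·p_II) / (P(Z=I)·p_I) = (0.09·0.218653) / (0.91·0.0587391) = 0.0196788 / 0.0534526 ≈ 0.368

0.368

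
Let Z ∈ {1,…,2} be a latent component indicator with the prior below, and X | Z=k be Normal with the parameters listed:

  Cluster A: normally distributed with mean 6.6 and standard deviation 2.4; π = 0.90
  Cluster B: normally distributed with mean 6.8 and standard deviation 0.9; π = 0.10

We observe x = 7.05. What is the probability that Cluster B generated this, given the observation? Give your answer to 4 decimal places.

0.2249

Posterior ∝ prior × likelihood, so P(k | x) ∝ P(Z=k) f_k(x); normalise over all components.
Evaluate each component's likelihood at the observed value:
  f_A = 0.16333
  f_B = 0.426493
Multiply by the mixture weights:
  P(Z=A)·f_A = 0.90 × 0.16333 = 0.146997
  P(Z=B)·f_B = 0.10 × 0.426493 = 0.0426493
Evidence: 0.146997 + 0.0426493 = 0.189646
So the posterior for Cluster B is 0.0426493 / 0.189646 ≈ 0.2249.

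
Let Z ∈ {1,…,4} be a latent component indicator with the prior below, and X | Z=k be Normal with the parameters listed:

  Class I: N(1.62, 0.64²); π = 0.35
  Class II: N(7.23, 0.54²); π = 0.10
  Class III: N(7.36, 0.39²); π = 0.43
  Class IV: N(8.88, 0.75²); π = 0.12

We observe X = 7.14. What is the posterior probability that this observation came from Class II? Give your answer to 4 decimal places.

By Bayes' theorem, P(k | x) = π_k f_k(x) / Σ_j π_j f_j(x).
Component likelihoods at x = 7.14:
  p_I = 4.37533e-17
  p_II = 0.728592
  p_III = 0.872462
  p_IV = 0.0360641
Unnormalised posteriors:
  π_I·p_I = 0.35 × 4.37533e-17 = 1.53137e-17
  π_II·p_II = 0.10 × 0.728592 = 0.0728592
  π_III·p_III = 0.43 × 0.872462 = 0.375159
  π_IV·p_IV = 0.12 × 0.0360641 = 0.0043277
Sum: 1.53137e-17 + 0.0728592 + 0.375159 + 0.0043277 = 0.452346
Responsibility of Class II: 0.0728592 / 0.452346 ≈ 0.1611

0.1611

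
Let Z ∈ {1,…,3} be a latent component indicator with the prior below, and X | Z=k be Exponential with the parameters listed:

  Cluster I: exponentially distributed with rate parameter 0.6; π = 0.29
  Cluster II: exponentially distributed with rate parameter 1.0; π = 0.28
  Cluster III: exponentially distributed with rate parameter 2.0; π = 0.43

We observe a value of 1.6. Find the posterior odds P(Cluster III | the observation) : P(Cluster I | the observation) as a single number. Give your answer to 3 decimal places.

0.526

The posterior odds equal the prior odds times the likelihood ratio: (w_i/w_j)·(f_i(x)/f_j(x)).
Component likelihoods at x = 1.6:
  p_I = 0.6·e^(−0.6·1.6) = 0.6·e^(−0.9600) = 0.229736
  p_II = 1.0·e^(−1.0·1.6) = 1.0·e^(−1.6000) = 0.201897
  p_III = 2.0·e^(−2.0·1.6) = 2.0·e^(−3.2000) = 0.0815244
Odds = (0.43/0.29) × (0.0815244/0.229736) = 1.48276 × 0.354862 ≈ 0.526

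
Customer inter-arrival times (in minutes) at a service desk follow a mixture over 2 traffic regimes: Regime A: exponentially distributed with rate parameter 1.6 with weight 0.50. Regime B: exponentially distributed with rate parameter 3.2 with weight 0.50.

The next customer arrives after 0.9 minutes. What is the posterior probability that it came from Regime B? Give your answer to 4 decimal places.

P(component k | x) = π_k·f_k(x) / marginal(x), where marginal(x) = Σ_j π_j·f_j(x).
Component likelihoods at x = 0.9 minutes:
  f_A = 0.379084
  f_B = 0.179631
Prior × likelihood for each component:
  π_A·f_A = 0.50 × 0.379084 = 0.189542
  π_B·f_B = 0.50 × 0.179631 = 0.0898156
Marginal: 0.189542 + 0.0898156 = 0.279358
P(Regime B | 0.9 minutes) ≈ 0.3215

0.3215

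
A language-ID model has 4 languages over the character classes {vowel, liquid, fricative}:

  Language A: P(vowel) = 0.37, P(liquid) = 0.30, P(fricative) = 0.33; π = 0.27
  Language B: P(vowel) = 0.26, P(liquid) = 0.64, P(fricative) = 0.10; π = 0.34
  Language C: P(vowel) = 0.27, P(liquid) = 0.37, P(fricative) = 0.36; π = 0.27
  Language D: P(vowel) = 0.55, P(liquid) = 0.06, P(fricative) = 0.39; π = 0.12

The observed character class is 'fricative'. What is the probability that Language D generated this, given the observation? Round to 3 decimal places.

0.175

By Bayes' theorem, P(k | x) = w_k f_k(x) / Σ_j w_j f_j(x).
Categorical probabilities:
  p_A = 0.33
  p_B = 0.1
  p_C = 0.36
  p_D = 0.39
Weight by the priors:
  w_A·p_A = 0.27 × 0.33 = 0.0891
  w_B·p_B = 0.34 × 0.1 = 0.034
  w_C·p_C = 0.27 × 0.36 = 0.0972
  w_D·p_D = 0.12 × 0.39 = 0.0468
Denominator: 0.0891 + 0.034 + 0.0972 + 0.0468 = 0.2671
Responsibility of Language D: 0.0468 / 0.2671 ≈ 0.175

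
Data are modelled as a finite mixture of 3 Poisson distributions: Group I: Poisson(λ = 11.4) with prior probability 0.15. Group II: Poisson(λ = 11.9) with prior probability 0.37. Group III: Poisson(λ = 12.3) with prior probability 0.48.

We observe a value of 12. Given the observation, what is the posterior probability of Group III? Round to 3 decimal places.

Apply Bayes' rule: the posterior for each component is proportional to its prior times its likelihood at x.
Component likelihoods at x = 12:
  p_I = 0.112607
  p_II = 0.11432
  p_III = 0.113947
Multiply by the mixture weights:
  π_I·p_I = 0.15 × 0.112607 = 0.016891
  π_II·p_II = 0.37 × 0.11432 = 0.0422984
  π_III·p_III = 0.48 × 0.113947 = 0.0546945
Normaliser: 0.016891 + 0.0422984 + 0.0546945 = 0.113884
So the posterior for Group III is 0.0546945 / 0.113884 ≈ 0.480.

0.480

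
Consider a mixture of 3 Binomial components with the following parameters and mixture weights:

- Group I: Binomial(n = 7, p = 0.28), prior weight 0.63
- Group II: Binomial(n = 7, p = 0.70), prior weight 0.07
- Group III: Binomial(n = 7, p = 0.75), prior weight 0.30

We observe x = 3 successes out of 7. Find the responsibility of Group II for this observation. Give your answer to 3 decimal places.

0.044

Apply Bayes' rule: the posterior for each component is proportional to its prior times its likelihood at x.
Component likelihoods at x = 3 successes out of 7:
  L_I = C(7,3)·0.28^3·0.72^4 = 35·0.021952·0.268739 = 0.206477
  L_II = C(7,3)·0.70^3·0.30^4 = 35·0.343·0.0081 = 0.0972405
  L_III = C(7,3)·0.75^3·0.25^4 = 35·0.421875·0.00390625 = 0.0576782
Multiply by the mixture weights:
  P(Z=I)·L_I = 0.63 × 0.206477 = 0.130081
  P(Z=II)·L_II = 0.07 × 0.0972405 = 0.00680684
  P(Z=III)·L_III = 0.30 × 0.0576782 = 0.0173035
Denominator: 0.130081 + 0.00680684 + 0.0173035 = 0.154191
So the posterior for Group II is 0.00680684 / 0.154191 ≈ 0.044.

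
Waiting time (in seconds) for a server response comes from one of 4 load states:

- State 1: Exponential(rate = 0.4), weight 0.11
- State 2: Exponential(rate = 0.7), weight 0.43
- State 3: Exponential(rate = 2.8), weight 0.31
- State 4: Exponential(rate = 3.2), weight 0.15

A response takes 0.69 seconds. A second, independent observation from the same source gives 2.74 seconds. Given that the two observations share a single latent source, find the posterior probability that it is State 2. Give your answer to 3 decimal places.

0.804

Posterior ∝ prior × likelihood, so P(k | x) ∝ P(Z=k) f_k(x); normalise over all components.
Since both observations come from the same component, the likelihood for component k is f_k(x₁)·f_k(x₂).
  f_1 = [0.303525] × [0.133682] = 0.0405759
  f_2 = [0.431851] × [0.10283] = 0.0444074
  f_3 = [0.405603] × [0.00130392] = 0.000528874
  f_4 = [0.351745] × [0.000498031] = 0.00017518
Unnormalised posteriors:
  P(Z=1)·f_1 = 0.11 × 0.0405759 = 0.00446335
  P(Z=2)·f_2 = 0.43 × 0.0444074 = 0.0190952
  P(Z=3)·f_3 = 0.31 × 0.000528874 = 0.000163951
  P(Z=4)·f_4 = 0.15 × 0.00017518 = 2.6277e-05
Normaliser: 0.00446335 + 0.0190952 + 0.000163951 + 2.6277e-05 = 0.0237487
P(State 2 | x₁, x₂) = 0.0190952 / 0.0237487 ≈ 0.804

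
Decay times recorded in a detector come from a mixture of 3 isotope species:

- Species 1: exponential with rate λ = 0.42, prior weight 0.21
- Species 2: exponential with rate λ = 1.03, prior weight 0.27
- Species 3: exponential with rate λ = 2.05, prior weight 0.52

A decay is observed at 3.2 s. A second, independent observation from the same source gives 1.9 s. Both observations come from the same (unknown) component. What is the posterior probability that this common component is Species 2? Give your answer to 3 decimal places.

0.254

The responsibility of component k is π_k f_k(x) divided by Σ_j π_j f_j(x).
Since both observations come from the same component, the likelihood for component k is f_k(x₁)·f_k(x₂).
  L_1 = [0.109536] × [0.189096] = 0.0207128
  L_2 = [0.0381419] × [0.14552] = 0.00555042
  L_3 = [0.00290257] × [0.0417039] = 0.000121048
Unnormalised posteriors:
  π_1·L_1 = 0.21 × 0.0207128 = 0.0043497
  π_2·L_2 = 0.27 × 0.00555042 = 0.00149861
  π_3·L_3 = 0.52 × 0.000121048 = 6.29451e-05
Normaliser: 0.0043497 + 0.00149861 + 6.29451e-05 = 0.00591126
P(Species 2 | x) ≈ 0.254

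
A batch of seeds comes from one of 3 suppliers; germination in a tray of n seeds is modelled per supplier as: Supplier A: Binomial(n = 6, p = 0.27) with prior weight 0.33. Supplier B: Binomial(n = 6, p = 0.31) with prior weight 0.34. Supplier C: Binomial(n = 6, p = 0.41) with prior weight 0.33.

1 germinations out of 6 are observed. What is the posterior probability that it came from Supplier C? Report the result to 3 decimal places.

0.217

Posterior ∝ prior × likelihood, so P(k | x) ∝ P(Z=k) f_k(x); normalise over all components.
Evaluate each component's likelihood at the observed value:
  f_A = C(6,1)·0.27^1·0.73^5 = 6·0.27·0.207307 = 0.335838
  f_B = C(6,1)·0.31^1·0.69^5 = 6·0.31·0.156403 = 0.29091
  f_C = C(6,1)·0.41^1·0.59^5 = 6·0.41·0.0714924 = 0.175871
Weight by the priors:
  P(Z=A)·f_A = 0.33 × 0.335838 = 0.110826
  P(Z=B)·f_B = 0.34 × 0.29091 = 0.0989093
  P(Z=C)·f_C = 0.33 × 0.175871 = 0.0580376
Normaliser: 0.110826 + 0.0989093 + 0.0580376 = 0.267773
P(Supplier C | 1 germinations out of 6) = 0.0580376 / 0.267773 ≈ 0.217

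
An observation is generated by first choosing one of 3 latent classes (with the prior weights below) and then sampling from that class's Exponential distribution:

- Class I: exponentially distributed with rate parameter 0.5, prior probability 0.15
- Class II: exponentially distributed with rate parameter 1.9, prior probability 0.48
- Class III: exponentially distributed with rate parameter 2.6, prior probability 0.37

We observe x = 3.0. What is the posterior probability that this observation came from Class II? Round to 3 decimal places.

The responsibility of component k is π_k f_k(x) divided by Σ_j π_j f_j(x).
Component likelihoods at x = 3.0:
  f_I = 0.111565
  f_II = 0.00635733
  f_III = 0.00106531
Prior × likelihood for each component:
  π_I·f_I = 0.15 × 0.111565 = 0.0167348
  π_II·f_II = 0.48 × 0.00635733 = 0.00305152
  π_III·f_III = 0.37 × 0.00106531 = 0.000394165
Marginal: 0.0167348 + 0.00305152 + 0.000394165 = 0.0201804
P(Class II | x) ≈ 0.151

0.151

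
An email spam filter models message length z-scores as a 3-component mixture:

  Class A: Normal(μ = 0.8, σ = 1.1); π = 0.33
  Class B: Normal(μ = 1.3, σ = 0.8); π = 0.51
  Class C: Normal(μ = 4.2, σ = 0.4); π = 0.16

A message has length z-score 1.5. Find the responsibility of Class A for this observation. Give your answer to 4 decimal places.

The responsibility of component k is w_k f_k(x) divided by Σ_j w_j f_j(x).
Evaluate each component's likelihood at the observed value:
  p_A = 0.296198
  p_B = 0.483335
  p_C = 1.27373e-10
Weight by the priors:
  w_A·p_A = 0.33 × 0.296198 = 0.0977452
  w_B·p_B = 0.51 × 0.483335 = 0.246501
  w_C·p_C = 0.16 × 1.27373e-10 = 2.03798e-11
Denominator: 0.0977452 + 0.246501 + 2.03798e-11 = 0.344246
P(Class A | the observation) ≈ 0.2839

0.2839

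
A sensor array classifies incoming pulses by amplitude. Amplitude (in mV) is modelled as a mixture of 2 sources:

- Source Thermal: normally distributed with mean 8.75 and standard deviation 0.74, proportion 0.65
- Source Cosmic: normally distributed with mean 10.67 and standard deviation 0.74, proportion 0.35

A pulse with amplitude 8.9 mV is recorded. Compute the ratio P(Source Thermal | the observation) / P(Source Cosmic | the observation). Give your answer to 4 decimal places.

31.7874

Since P(k|x) ∝ π_k f_k(x), the posterior odds are π_i f_i(x) / (π_j f_j(x)).
Evaluate each component's likelihood at the observed value:
  L_Thermal = 0.528149
  L_Cosmic = 0.0308565
0.343297 / 0.0107998 ≈ 31.7874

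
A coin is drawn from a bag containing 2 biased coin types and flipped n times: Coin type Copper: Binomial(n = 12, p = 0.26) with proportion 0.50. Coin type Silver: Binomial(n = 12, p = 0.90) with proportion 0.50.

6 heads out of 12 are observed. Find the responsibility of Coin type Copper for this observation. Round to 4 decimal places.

0.9896

P(component k | x) = π_k·f_k(x) / marginal(x), where marginal(x) = Σ_j π_j·f_j(x).
Evaluate each component's likelihood at the observed value:
  f_Copper = C(12,6)·0.26^6·0.74^6 = 924·0.000308916·0.164206 = 0.0468708
  f_Silver = C(12,6)·0.90^6·0.10^6 = 924·0.531441·1e-06 = 0.000491051
Multiply by the mixture weights:
  π_Copper·f_Copper = 0.50 × 0.0468708 = 0.0234354
  π_Silver·f_Silver = 0.50 × 0.000491051 = 0.000245526
Marginal: 0.0234354 + 0.000245526 = 0.0236809
Responsibility of Coin type Copper: 0.0234354 / 0.0236809 ≈ 0.9896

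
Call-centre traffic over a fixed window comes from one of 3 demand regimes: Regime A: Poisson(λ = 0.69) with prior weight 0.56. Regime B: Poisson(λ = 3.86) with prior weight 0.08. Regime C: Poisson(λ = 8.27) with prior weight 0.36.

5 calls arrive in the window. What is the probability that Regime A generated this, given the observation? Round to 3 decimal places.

0.009

Apply Bayes' rule: the posterior for each component is proportional to its prior times its likelihood at x.
Evaluate each component's likelihood at the observed value:
  L_A = e^(−0.69)·0.69^5/5! = 0.000653734
  L_B = e^(−3.86)·3.86^5/5! = 0.150445
  L_C = e^(−8.27)·8.27^5/5! = 0.0825526
Weight by the priors:
  w_A·L_A = 0.56 × 0.000653734 = 0.000366091
  w_B·L_B = 0.08 × 0.150445 = 0.0120356
  w_C·L_C = 0.36 × 0.0825526 = 0.0297189
Denominator: 0.000366091 + 0.0120356 + 0.0297189 = 0.0421207
P(Regime A | data) ≈ 0.009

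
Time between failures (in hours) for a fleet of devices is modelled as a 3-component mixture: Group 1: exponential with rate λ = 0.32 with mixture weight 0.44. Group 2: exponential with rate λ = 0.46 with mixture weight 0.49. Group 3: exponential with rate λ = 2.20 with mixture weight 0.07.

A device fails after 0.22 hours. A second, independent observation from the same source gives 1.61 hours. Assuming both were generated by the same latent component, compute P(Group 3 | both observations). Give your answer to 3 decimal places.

0.080

Posterior ∝ prior × likelihood, so P(k | x) ∝ π_k f_k(x); normalise over all components.
Since both observations come from the same component, the likelihood for component k is f_k(x₁)·f_k(x₂).
  p_1 = [0.298247] × [0.191162] = 0.0570134
  p_2 = [0.415726] × [0.219341] = 0.0911857
  p_3 = [1.35589] × [0.0637018] = 0.0863726
Unnormalised posteriors:
  π_1·p_1 = 0.44 × 0.0570134 = 0.0250859
  π_2·p_2 = 0.49 × 0.0911857 = 0.044681
  π_3·p_3 = 0.07 × 0.0863726 = 0.00604608
Evidence: 0.0250859 + 0.044681 + 0.00604608 = 0.075813
P(Group 3 | data) = 0.00604608 / 0.075813 ≈ 0.080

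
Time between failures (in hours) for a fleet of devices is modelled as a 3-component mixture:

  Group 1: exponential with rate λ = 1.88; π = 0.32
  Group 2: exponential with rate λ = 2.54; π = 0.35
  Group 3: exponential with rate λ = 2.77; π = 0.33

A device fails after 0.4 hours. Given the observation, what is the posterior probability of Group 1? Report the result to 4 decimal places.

P(component k | x) = π_k·f_k(x) / marginal(x), where marginal(x) = Σ_j π_j·f_j(x).
Component likelihoods at x = 0.4 hours:
  L_1 = 1.88·e^(−1.88·0.4) = 1.88·e^(−0.7520) = 0.886275
  L_2 = 2.54·e^(−2.54·0.4) = 2.54·e^(−1.0160) = 0.919582
  L_3 = 2.77·e^(−2.77·0.4) = 2.77·e^(−1.1080) = 0.914706
Weight by the priors:
  π_1·L_1 = 0.32 × 0.886275 = 0.283608
  π_2·L_2 = 0.35 × 0.919582 = 0.321854
  π_3·L_3 = 0.33 × 0.914706 = 0.301853
Normaliser: 0.283608 + 0.321854 + 0.301853 = 0.907315
So the posterior for Group 1 is 0.283608 / 0.907315 ≈ 0.3126.

0.3126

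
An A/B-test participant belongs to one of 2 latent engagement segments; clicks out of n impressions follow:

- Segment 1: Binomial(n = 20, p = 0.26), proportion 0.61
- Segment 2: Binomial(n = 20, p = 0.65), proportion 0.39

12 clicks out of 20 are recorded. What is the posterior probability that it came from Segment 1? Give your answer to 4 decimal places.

0.0104

P(component k | x) = π_k·f_k(x) / marginal(x), where marginal(x) = Σ_j π_j·f_j(x).
Binomial probabilities:
  f_1 = C(20,12)·0.26^12·0.74^8 = 125970·9.5429e-08·0.0899195 = 0.00108094
  f_2 = C(20,12)·0.65^12·0.35^8 = 125970·0.00568801·0.000225188 = 0.161351
Unnormalised posteriors:
  π_1·f_1 = 0.61 × 0.00108094 = 0.000659373
  π_2·f_2 = 0.39 × 0.161351 = 0.0629269
Sum: 0.000659373 + 0.0629269 = 0.0635863
Responsibility of Segment 1: 0.000659373 / 0.0635863 ≈ 0.0104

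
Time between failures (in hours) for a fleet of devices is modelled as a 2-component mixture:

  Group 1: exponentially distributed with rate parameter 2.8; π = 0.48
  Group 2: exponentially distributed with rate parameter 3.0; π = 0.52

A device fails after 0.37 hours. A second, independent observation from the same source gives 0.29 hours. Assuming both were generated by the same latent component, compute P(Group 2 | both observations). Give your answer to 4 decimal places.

0.5215

The responsibility of component k is w_k f_k(x) divided by Σ_j w_j f_j(x).
Since both observations come from the same component, the likelihood for component k is f_k(x₁)·f_k(x₂).
  p_1 = [2.8·e^(−2.8·0.37) = 2.8·e^(−1.0360) = 0.99364] × [1.24311] = 1.23521
  p_2 = [3.0·e^(−3.0·0.37) = 3.0·e^(−1.1100) = 0.988677] × [1.25685] = 1.24262
Weight by the priors:
  w_1·p_1 = 0.48 × 1.23521 = 0.5929
  w_2·p_2 = 0.52 × 1.24262 = 0.646164
Marginal: 0.5929 + 0.646164 = 1.23906
Responsibility of Group 2: 0.646164 / 1.23906 ≈ 0.5215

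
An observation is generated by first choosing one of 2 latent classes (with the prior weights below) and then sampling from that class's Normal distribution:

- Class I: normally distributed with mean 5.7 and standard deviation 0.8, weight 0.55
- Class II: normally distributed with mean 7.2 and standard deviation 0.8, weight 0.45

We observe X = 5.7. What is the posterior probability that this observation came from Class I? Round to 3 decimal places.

P(component k | x) = P(Z=k)·f_k(x) / marginal(x), where marginal(x) = Σ_j P(Z=j)·f_j(x).
Component likelihoods at x = 5.7:
  f_I = 0.498678
  f_II = 0.0859828
Weight by the priors:
  P(Z=I)·f_I = 0.55 × 0.498678 = 0.274273
  P(Z=II)·f_II = 0.45 × 0.0859828 = 0.0386923
Denominator: 0.274273 + 0.0386923 = 0.312965
P(Class I | data) = 0.274273 / 0.312965 ≈ 0.876

0.876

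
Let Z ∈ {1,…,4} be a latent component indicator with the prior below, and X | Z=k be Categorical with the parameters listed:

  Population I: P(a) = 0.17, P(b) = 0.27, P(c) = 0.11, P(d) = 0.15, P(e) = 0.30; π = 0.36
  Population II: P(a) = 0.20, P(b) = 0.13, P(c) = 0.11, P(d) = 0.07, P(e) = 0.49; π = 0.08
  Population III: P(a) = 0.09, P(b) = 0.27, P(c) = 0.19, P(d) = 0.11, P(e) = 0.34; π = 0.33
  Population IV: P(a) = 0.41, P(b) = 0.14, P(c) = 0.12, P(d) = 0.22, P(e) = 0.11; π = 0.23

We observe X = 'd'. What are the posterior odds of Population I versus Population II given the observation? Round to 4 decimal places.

Posterior odds = (π_i f_i(x)) / (π_j f_j(x)); the normalising sum cancels.
Categorical probabilities:
  f_I = P(d | comp) = 0.15
  f_II = P(d | comp) = 0.07
  f_III = P(d | comp) = 0.11
  f_IV = P(d | comp) = 0.22
Posterior odds = (π_I·f_I) / (π_II·f_II) = (0.36·0.15) / (0.08·0.07) = 0.054 / 0.0056 ≈ 9.6429

9.6429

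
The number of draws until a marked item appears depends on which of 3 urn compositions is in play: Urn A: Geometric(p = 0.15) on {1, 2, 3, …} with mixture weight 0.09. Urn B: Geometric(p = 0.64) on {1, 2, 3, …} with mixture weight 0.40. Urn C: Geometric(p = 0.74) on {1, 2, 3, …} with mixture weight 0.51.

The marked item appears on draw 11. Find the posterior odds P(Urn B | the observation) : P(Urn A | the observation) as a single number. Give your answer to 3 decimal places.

0.004

Posterior odds = (π_i f_i(x)) / (π_j f_j(x)); the normalising sum cancels.
Evaluate each component's likelihood at the observed value:
  p_A = 0.0295312
  p_B = 2.33994e-05
  p_C = 1.04464e-06
9.35977e-06 / 0.0026578 ≈ 0.004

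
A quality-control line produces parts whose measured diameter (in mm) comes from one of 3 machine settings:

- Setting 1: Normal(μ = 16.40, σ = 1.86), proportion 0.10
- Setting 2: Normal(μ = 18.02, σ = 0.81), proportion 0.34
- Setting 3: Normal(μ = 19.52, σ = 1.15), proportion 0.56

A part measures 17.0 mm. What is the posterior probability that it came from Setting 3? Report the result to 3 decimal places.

Posterior ∝ prior × likelihood, so P(k | x) ∝ π_k f_k(x); normalise over all components.
Component likelihoods at x = 17.0 mm:
  f_1 = 0.203611
  f_2 = 0.222888
  f_3 = 0.0314421
Unnormalised posteriors:
  π_1·f_1 = 0.10 × 0.203611 = 0.0203611
  π_2·f_2 = 0.34 × 0.222888 = 0.075782
  π_3·f_3 = 0.56 × 0.0314421 = 0.0176076
Denominator: 0.0203611 + 0.075782 + 0.0176076 = 0.113751
Responsibility of Setting 3: 0.0176076 / 0.113751 ≈ 0.155

0.155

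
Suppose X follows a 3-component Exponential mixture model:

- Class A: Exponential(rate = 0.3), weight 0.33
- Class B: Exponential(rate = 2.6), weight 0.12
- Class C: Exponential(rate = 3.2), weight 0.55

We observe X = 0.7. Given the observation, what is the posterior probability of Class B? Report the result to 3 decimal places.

0.159

P(component k | x) = w_k·f_k(x) / marginal(x), where marginal(x) = Σ_j w_j·f_j(x).
Component likelihoods at x = 0.7:
  L_A = 0.3·e^(−0.3·0.7) = 0.3·e^(−0.2100) = 0.243175
  L_B = 2.6·e^(−2.6·0.7) = 2.6·e^(−1.8200) = 0.421267
  L_C = 3.2·e^(−3.2·0.7) = 3.2·e^(−2.2400) = 0.340667
Multiply by the mixture weights:
  w_A·L_A = 0.33 × 0.243175 = 0.0802478
  w_B·L_B = 0.12 × 0.421267 = 0.050552
  w_C·L_C = 0.55 × 0.340667 = 0.187367
Normaliser: 0.0802478 + 0.050552 + 0.187367 = 0.318167
P(Class B | the observation) ≈ 0.159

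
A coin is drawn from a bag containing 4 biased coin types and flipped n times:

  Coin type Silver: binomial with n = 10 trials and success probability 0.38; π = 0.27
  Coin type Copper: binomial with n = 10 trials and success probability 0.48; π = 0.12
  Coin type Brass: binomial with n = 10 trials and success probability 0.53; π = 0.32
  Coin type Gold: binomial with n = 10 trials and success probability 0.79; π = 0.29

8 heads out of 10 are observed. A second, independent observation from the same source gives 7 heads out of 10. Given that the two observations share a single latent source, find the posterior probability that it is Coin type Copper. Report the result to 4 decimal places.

By Bayes' theorem, P(k | x) = w_k f_k(x) / Σ_j w_j f_j(x).
Since both observations come from the same component, the likelihood for component k is f_k(x₁)·f_k(x₂).
  L_Silver = [0.00752081] × [0.0327221] = 0.000246097
  L_Copper = [0.0342885] × [0.0990558] = 0.00339648
  L_Brass = [0.0618892] × [0.146354] = 0.00905777
  L_Gold = [0.30107] × [0.213417] = 0.0642535
Prior × likelihood for each component:
  w_Silver·L_Silver = 0.27 × 0.000246097 = 6.64462e-05
  w_Copper·L_Copper = 0.12 × 0.00339648 = 0.000407578
  w_Brass·L_Brass = 0.32 × 0.00905777 = 0.00289849
  w_Gold·L_Gold = 0.29 × 0.0642535 = 0.0186335
Sum: 6.64462e-05 + 0.000407578 + 0.00289849 + 0.0186335 = 0.022006
Responsibility of Coin type Copper: 0.000407578 / 0.022006 ≈ 0.0185

0.0185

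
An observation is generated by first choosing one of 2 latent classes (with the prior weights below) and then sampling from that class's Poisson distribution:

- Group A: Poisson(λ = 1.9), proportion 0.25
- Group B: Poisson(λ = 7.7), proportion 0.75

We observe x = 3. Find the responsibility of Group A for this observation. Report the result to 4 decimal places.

P(component k | x) = w_k·f_k(x) / marginal(x), where marginal(x) = Σ_j w_j·f_j(x).
Evaluate each component's likelihood at the observed value:
  f_A = e^(−1.9)·1.9^3/3! = 0.170982
  f_B = e^(−7.7)·7.7^3/3! = 0.0344551
Weight by the priors:
  w_A·f_A = 0.25 × 0.170982 = 0.0427455
  w_B·f_B = 0.75 × 0.0344551 = 0.0258413
Normaliser: 0.0427455 + 0.0258413 = 0.0685868
So the posterior for Group A is 0.0427455 / 0.0685868 ≈ 0.6232.

0.6232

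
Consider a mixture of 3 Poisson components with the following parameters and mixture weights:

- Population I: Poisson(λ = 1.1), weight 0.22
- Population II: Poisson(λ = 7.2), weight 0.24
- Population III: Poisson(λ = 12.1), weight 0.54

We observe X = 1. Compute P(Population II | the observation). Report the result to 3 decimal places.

Posterior ∝ prior × likelihood, so P(k | x) ∝ π_k f_k(x); normalise over all components.
Poisson probabilities:
  L_I = e^(−1.1)·1.1^1/1! = 0.366158
  L_II = e^(−7.2)·7.2^1/1! = 0.00537542
  L_III = e^(−12.1)·12.1^1/1! = 6.72701e-05
Weight by the priors:
  π_I·L_I = 0.22 × 0.366158 = 0.0805548
  π_II·L_II = 0.24 × 0.00537542 = 0.0012901
  π_III·L_III = 0.54 × 6.72701e-05 = 3.63259e-05
Sum: 0.0805548 + 0.0012901 + 3.63259e-05 = 0.0818812
So the posterior for Population II is 0.0012901 / 0.0818812 ≈ 0.016.

0.016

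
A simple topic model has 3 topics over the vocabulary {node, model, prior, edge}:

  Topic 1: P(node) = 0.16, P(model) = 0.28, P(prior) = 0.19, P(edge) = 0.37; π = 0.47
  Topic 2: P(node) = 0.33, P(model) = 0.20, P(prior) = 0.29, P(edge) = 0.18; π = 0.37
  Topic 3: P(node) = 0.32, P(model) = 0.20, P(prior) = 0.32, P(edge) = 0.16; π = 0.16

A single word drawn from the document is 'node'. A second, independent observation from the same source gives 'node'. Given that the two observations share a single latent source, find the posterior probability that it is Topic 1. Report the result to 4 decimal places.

0.1751

Posterior ∝ prior × likelihood, so P(k | x) ∝ w_k f_k(x); normalise over all components.
Since both observations come from the same component, the likelihood for component k is f_k(x₁)·f_k(x₂).
  f_1 = [P(node | comp) = 0.16] × [0.16] = 0.0256
  f_2 = [P(node | comp) = 0.33] × [0.33] = 0.1089
  f_3 = [P(node | comp) = 0.32] × [0.32] = 0.1024
Multiply by the mixture weights:
  w_1·f_1 = 0.47 × 0.0256 = 0.012032
  w_2·f_2 = 0.37 × 0.1089 = 0.040293
  w_3·f_3 = 0.16 × 0.1024 = 0.016384
Evidence: 0.012032 + 0.040293 + 0.016384 = 0.068709
So the posterior for Topic 1 is 0.012032 / 0.068709 ≈ 0.1751.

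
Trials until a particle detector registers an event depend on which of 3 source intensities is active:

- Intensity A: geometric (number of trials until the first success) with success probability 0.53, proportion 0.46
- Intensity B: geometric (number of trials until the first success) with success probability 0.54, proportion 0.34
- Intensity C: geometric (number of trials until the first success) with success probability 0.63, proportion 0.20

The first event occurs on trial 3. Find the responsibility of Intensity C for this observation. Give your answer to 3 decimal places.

0.157

Apply Bayes' rule: the posterior for each component is proportional to its prior times its likelihood at x.
Evaluate each component's likelihood at the observed value:
  f_A = 0.117077
  f_B = 0.114264
  f_C = 0.086247
Prior × likelihood for each component:
  P(Z=A)·f_A = 0.46 × 0.117077 = 0.0538554
  P(Z=B)·f_B = 0.34 × 0.114264 = 0.0388498
  P(Z=C)·f_C = 0.20 × 0.086247 = 0.0172494
Evidence: 0.0538554 + 0.0388498 + 0.0172494 = 0.109955
So the posterior for Intensity C is 0.0172494 / 0.109955 ≈ 0.157.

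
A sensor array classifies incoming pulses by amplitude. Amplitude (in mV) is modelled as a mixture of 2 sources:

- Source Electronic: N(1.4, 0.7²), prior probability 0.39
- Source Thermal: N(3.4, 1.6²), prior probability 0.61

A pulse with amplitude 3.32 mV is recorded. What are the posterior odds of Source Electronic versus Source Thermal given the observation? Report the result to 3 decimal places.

0.034

Only the two components matter; the odds are (P(Z=i) f_i(x)) / (P(Z=j) f_j(x)).
Component likelihoods at x = 3.32 mV:
  L_Electronic = (1/(0.7·√(2π)))·exp(−(3.32−1.4)²/(2·0.7²)) = 0.569918·exp(-3.76163) = 0.0132482
  L_Thermal = (1/(1.6·√(2π)))·exp(−(3.32−3.4)²/(2·1.6²)) = 0.249339·exp(-0.00125) = 0.249027
Odds = (0.39/0.61) × (0.0132482/0.249027) = 0.639344 × 0.0531996 ≈ 0.034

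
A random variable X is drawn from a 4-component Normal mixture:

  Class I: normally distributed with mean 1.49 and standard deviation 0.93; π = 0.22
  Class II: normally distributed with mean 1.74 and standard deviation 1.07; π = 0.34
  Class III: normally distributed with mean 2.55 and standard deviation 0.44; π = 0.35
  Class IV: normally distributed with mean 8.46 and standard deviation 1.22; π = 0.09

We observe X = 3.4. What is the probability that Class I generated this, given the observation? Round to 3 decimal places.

By Bayes' theorem, P(k | x) = π_k f_k(x) / Σ_j π_j f_j(x).
Evaluate each component's likelihood at the observed value:
  f_I = 0.052061
  f_II = 0.111914
  f_III = 0.140308
  f_IV = 6.01399e-05
Multiply by the mixture weights:
  π_I·f_I = 0.22 × 0.052061 = 0.0114534
  π_II·f_II = 0.34 × 0.111914 = 0.0380509
  π_III·f_III = 0.35 × 0.140308 = 0.0491076
  π_IV·f_IV = 0.09 × 6.01399e-05 = 5.41259e-06
Sum: 0.0114534 + 0.0380509 + 0.0491076 + 5.41259e-06 = 0.0986173
So the posterior for Class I is 0.0114534 / 0.0986173 ≈ 0.116.

0.116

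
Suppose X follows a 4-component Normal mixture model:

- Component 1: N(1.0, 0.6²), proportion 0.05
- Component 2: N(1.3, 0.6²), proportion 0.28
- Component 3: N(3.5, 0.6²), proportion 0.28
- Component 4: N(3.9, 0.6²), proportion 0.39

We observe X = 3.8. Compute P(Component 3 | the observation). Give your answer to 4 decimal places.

Apply Bayes' rule: the posterior for each component is proportional to its prior times its likelihood at x.
Normal densities:
  L_1 = (1/(0.6·√(2π)))·exp(−(3.8−1.0)²/(2·0.6²)) = 0.664904·exp(-10.88889) = 1.24101e-05
  L_2 = (1/(0.6·√(2π)))·exp(−(3.8−1.3)²/(2·0.6²)) = 0.664904·exp(-8.68056) = 0.000112938
  L_3 = (1/(0.6·√(2π)))·exp(−(3.8−3.5)²/(2·0.6²)) = 0.664904·exp(-0.12500) = 0.586776
  L_4 = (1/(0.6·√(2π)))·exp(−(3.8−3.9)²/(2·0.6²)) = 0.664904·exp(-0.01389) = 0.655733
Prior × likelihood for each component:
  π_1·L_1 = 0.05 × 1.24101e-05 = 6.20504e-07
  π_2·L_2 = 0.28 × 0.000112938 = 3.16227e-05
  π_3·L_3 = 0.28 × 0.586776 = 0.164297
  π_4·L_4 = 0.39 × 0.655733 = 0.255736
Marginal: 6.20504e-07 + 3.16227e-05 + 0.164297 + 0.255736 = 0.420065
P(Component 3 | 3.8) ≈ 0.3911

0.3911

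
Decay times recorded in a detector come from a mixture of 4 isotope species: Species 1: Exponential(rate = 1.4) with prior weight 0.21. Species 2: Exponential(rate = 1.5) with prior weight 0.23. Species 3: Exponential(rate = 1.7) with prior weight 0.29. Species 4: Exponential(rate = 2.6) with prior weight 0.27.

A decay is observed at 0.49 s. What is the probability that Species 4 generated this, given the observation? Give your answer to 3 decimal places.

Apply Bayes' rule: the posterior for each component is proportional to its prior times its likelihood at x.
Exponential densities:
  p_1 = 0.705021
  p_2 = 0.719258
  p_3 = 0.739063
  p_4 = 0.727247
Unnormalised posteriors:
  P(Z=1)·p_1 = 0.21 × 0.705021 = 0.148054
  P(Z=2)·p_2 = 0.23 × 0.719258 = 0.165429
  P(Z=3)·p_3 = 0.29 × 0.739063 = 0.214328
  P(Z=4)·p_4 = 0.27 × 0.727247 = 0.196357
Evidence: 0.148054 + 0.165429 + 0.214328 + 0.196357 = 0.724169
So the posterior for Species 4 is 0.196357 / 0.724169 ≈ 0.271.

0.271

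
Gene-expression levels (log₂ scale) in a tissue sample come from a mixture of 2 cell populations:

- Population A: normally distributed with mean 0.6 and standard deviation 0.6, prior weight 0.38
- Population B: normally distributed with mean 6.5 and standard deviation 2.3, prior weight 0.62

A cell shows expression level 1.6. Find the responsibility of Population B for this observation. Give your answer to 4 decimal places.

The responsibility of component k is π_k f_k(x) divided by Σ_j π_j f_j(x).
Evaluate each component's likelihood at the observed value:
  p_A = 0.165795
  p_B = 0.017931
Multiply by the mixture weights:
  π_A·p_A = 0.38 × 0.165795 = 0.0630022
  π_B·p_B = 0.62 × 0.017931 = 0.0111172
Marginal: 0.0630022 + 0.0111172 = 0.0741194
Responsibility of Population B: 0.0111172 / 0.0741194 ≈ 0.1500

0.1500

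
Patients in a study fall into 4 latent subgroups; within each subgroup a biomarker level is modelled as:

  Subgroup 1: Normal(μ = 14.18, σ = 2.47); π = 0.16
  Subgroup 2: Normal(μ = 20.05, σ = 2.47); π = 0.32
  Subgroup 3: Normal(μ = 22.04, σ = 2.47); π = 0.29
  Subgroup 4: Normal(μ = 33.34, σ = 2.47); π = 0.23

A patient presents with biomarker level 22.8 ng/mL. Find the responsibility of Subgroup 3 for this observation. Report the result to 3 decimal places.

Posterior ∝ prior × likelihood, so P(k | x) ∝ π_k f_k(x); normalise over all components.
Normal densities:
  f_1 = 0.000366035
  f_2 = 0.0869048
  f_3 = 0.154048
  f_4 = 1.79543e-05
Weight by the priors:
  π_1·f_1 = 0.16 × 0.000366035 = 5.85655e-05
  π_2·f_2 = 0.32 × 0.0869048 = 0.0278095
  π_3·f_3 = 0.29 × 0.154048 = 0.0446738
  π_4·f_4 = 0.23 × 1.79543e-05 = 4.12948e-06
Denominator: 5.85655e-05 + 0.0278095 + 0.0446738 + 4.12948e-06 = 0.072546
So the posterior for Subgroup 3 is 0.0446738 / 0.072546 ≈ 0.616.

0.616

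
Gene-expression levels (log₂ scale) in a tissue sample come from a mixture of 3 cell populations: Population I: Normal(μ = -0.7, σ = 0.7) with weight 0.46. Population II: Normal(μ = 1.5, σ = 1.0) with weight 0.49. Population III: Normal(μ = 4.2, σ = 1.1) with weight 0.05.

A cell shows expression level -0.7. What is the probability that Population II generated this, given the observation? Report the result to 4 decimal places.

The responsibility of component k is w_k f_k(x) divided by Σ_j w_j f_j(x).
Evaluate each component's likelihood at the observed value:
  f_I = 0.569918
  f_II = 0.0354746
  f_III = 1.78103e-05
Unnormalised posteriors:
  w_I·f_I = 0.46 × 0.569918 = 0.262162
  w_II·f_II = 0.49 × 0.0354746 = 0.0173826
  w_III·f_III = 0.05 × 1.78103e-05 = 8.90513e-07
Sum: 0.262162 + 0.0173826 + 8.90513e-07 = 0.279546
Responsibility of Population II: 0.0173826 / 0.279546 ≈ 0.0622

0.0622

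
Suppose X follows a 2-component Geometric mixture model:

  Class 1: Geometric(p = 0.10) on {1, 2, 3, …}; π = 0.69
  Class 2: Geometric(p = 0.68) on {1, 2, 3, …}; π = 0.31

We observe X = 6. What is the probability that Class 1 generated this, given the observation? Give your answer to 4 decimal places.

P(component k | x) = P(Z=k)·f_k(x) / marginal(x), where marginal(x) = Σ_j P(Z=j)·f_j(x).
Geometric probabilities:
  p_1 = 0.10·(1−0.10)^5 = 0.10·0.59049 = 0.059049
  p_2 = 0.68·(1−0.68)^5 = 0.68·0.00335544 = 0.0022817
Prior × likelihood for each component:
  P(Z=1)·p_1 = 0.69 × 0.059049 = 0.0407438
  P(Z=2)·p_2 = 0.31 × 0.0022817 = 0.000707327
Denominator: 0.0407438 + 0.000707327 = 0.0414511
So the posterior for Class 1 is 0.0407438 / 0.0414511 ≈ 0.9829.

0.9829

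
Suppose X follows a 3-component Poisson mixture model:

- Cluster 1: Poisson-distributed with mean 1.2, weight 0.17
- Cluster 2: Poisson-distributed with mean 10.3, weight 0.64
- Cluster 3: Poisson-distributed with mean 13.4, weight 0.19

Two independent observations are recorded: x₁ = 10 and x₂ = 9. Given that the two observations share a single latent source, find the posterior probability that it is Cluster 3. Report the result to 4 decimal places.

0.0820

P(component k | x) = π_k·f_k(x) / marginal(x), where marginal(x) = Σ_j π_j·f_j(x).
Since both observations come from the same component, the likelihood for component k is f_k(x₁)·f_k(x₂).
  p_1 = [5.13921e-07] × [4.28267e-06] = 2.20095e-12
  p_2 = [0.124559] × [0.120931] = 0.0150631
  p_3 = [0.0779361] × [0.0581613] = 0.00453287
Weight by the priors:
  π_1·p_1 = 0.17 × 2.20095e-12 = 3.74162e-13
  π_2·p_2 = 0.64 × 0.0150631 = 0.0096404
  π_3·p_3 = 0.19 × 0.00453287 = 0.000861245
Marginal: 3.74162e-13 + 0.0096404 + 0.000861245 = 0.0105016
So the posterior for Cluster 3 is 0.000861245 / 0.0105016 ≈ 0.0820.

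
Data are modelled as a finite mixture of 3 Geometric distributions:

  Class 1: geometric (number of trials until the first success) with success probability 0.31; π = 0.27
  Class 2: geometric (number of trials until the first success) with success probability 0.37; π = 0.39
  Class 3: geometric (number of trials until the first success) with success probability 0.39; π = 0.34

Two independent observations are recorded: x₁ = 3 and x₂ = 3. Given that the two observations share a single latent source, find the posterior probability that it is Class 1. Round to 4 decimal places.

By Bayes' theorem, P(k | x) = w_k f_k(x) / Σ_j w_j f_j(x).
Since both observations come from the same component, the likelihood for component k is f_k(x₁)·f_k(x₂).
  p_1 = [0.147591] × [0.147591] = 0.0217831
  p_2 = [0.146853] × [0.146853] = 0.0215658
  p_3 = [0.145119] × [0.145119] = 0.0210595
Weight by the priors:
  w_1·p_1 = 0.27 × 0.0217831 = 0.00588144
  w_2·p_2 = 0.39 × 0.0215658 = 0.00841066
  w_3·p_3 = 0.34 × 0.0210595 = 0.00716024
Denominator: 0.00588144 + 0.00841066 + 0.00716024 = 0.0214523
Responsibility of Class 1: 0.00588144 / 0.0214523 ≈ 0.2742

0.2742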